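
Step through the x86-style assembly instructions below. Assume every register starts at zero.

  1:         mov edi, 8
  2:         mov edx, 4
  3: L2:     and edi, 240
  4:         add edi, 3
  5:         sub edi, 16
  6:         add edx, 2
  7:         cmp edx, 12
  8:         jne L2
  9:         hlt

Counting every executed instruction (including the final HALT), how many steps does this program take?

after mov edi, 8: edi=8
after mov edx, 4: edx=4
after and edi, 240: edi=8&240=0
after add edi, 3: edi=0+3=3
after sub edi, 16: edi=3-16=-13
after add edx, 2: edx=4+2=6
cmp edx, 12  (cmp 6,12)
jne L2: taken
after and edi, 240: edi=(-13)&240=240
after add edi, 3: edi=240+3=243
after sub edi, 16: edi=243-16=227
after add edx, 2: edx=6+2=8
cmp edx, 12  (cmp 8,12)
jne L2: taken
after and edi, 240: edi=227&240=224
after add edi, 3: edi=224+3=227
after sub edi, 16: edi=227-16=211
after add edx, 2: edx=8+2=10
cmp edx, 12  (cmp 10,12)
jne L2: taken
after and edi, 240: edi=211&240=208
after add edi, 3: edi=208+3=211
after sub edi, 16: edi=211-16=195
after add edx, 2: edx=10+2=12
cmp edx, 12  (cmp 12,12)
jne L2: not taken
halt.
Total executed instructions: 27.

27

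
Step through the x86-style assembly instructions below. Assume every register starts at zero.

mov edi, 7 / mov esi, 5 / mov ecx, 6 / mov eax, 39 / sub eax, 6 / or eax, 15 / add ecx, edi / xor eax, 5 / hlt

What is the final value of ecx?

13

mov edi, 7 → edi=7
mov esi, 5 → esi=5
mov ecx, 6 → ecx=6
mov eax, 39 → eax=39
sub eax, 6 → eax=39-6=33
or eax, 15 → eax=33|15=47
add ecx, edi → ecx=6+7=13
xor eax, 5 → eax=47^5=42
halt.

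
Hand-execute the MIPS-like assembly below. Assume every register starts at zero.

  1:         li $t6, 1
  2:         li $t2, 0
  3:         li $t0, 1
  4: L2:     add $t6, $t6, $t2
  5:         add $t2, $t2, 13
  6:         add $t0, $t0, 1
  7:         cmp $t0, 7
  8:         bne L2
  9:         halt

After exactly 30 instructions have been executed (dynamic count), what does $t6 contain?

$t6=1
$t2=0
$t0=1
$t6=1+0=1
$t2=0+13=13
$t0=1+1=2
cmp $t0, 7  (cmp 2,7)
bne L2: taken
$t6=1+13=14
$t2=13+13=26
$t0=2+1=3
cmp $t0, 7  (cmp 3,7)
bne L2: taken
$t6=14+26=40
$t2=26+13=39
$t0=3+1=4
cmp $t0, 7  (cmp 4,7)
bne L2: taken
$t6=40+39=79
$t2=39+13=52
$t0=4+1=5
cmp $t0, 7  (cmp 5,7)
bne L2: taken
$t6=79+52=131
$t2=52+13=65
$t0=5+1=6
cmp $t0, 7  (cmp 6,7)
bne L2: taken
$t6=131+65=196
$t2=65+13=78
After step 30: $t6 = 196.

196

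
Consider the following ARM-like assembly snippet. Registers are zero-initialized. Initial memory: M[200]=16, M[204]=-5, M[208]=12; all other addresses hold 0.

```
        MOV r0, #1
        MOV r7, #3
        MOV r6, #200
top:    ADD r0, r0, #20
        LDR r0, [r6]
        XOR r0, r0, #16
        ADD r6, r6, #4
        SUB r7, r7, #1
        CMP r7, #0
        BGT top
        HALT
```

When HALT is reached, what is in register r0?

r0=1
r7=3
r6=200
r0=1+20=21
r0=M[200]=16
r0=16^16=0
r6=200+4=204
r7=3-1=2
CMP r7, #0  (cmp 2,0)
BGT top: taken
r0=0+20=20
r0=M[204]=-5
r0=(-5)^16=-21
r6=204+4=208
r7=2-1=1
CMP r7, #0  (cmp 1,0)
BGT top: taken
r0=(-21)+20=-1
r0=M[208]=12
r0=12^16=28
r6=208+4=212
r7=1-1=0
CMP r7, #0  (cmp 0,0)
BGT top: not taken
halt.

28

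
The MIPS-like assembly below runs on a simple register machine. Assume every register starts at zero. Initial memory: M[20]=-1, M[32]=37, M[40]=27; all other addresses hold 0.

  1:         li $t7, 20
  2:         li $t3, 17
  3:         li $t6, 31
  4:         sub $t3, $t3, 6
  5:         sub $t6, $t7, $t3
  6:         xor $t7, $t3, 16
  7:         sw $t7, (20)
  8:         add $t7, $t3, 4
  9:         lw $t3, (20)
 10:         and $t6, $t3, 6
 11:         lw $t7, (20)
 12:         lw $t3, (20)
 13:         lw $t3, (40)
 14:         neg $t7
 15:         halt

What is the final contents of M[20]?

27

$t7=20
$t3=17
$t6=31
$t3=17-6=11
$t6=20-11=9
$t7=11^16=27
sw $t7, (20) → M[20]=27
$t7=11+4=15
$t3=M[20]=27
$t6=27&6=2
$t7=M[20]=27
$t3=M[20]=27
$t3=M[40]=27
$t7=-(27)=-27
halt.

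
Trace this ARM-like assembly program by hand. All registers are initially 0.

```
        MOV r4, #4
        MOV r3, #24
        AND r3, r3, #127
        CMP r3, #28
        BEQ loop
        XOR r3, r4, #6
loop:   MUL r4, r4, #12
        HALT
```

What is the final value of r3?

r4=4
r3=24
r3=24&127=24
CMP r3, #28  (cmp 24,28)
BEQ loop: not taken
r3=4^6=2
r4=4*12=48
halt.

2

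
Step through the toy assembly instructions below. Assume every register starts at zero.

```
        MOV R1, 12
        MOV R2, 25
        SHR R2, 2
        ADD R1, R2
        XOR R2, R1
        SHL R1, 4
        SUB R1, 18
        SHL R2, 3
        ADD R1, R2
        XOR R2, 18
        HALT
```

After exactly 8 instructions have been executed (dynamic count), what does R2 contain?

160

after MOV R1, 12: R1=12
after MOV R2, 25: R2=25
after SHR R2, 2: R2=25>>2=6
after ADD R1, R2: R1=12+6=18
after XOR R2, R1: R2=6^18=20
after SHL R1, 4: R1=18<<4=288
after SUB R1, 18: R1=288-18=270
after SHL R2, 3: R2=20<<3=160
After step 8: R2 = 160.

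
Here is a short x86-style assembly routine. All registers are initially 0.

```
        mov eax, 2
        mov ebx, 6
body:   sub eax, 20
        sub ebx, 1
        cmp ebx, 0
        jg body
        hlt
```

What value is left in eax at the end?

after mov eax, 2: eax=2
after mov ebx, 6: ebx=6
after sub eax, 20: eax=2-20=-18
after sub ebx, 1: ebx=6-1=5
cmp ebx, 0  (cmp 5,0)
jg body: taken
after sub eax, 20: eax=(-18)-20=-38
after sub ebx, 1: ebx=5-1=4
cmp ebx, 0  (cmp 4,0)
jg body: taken
after sub eax, 20: eax=(-38)-20=-58
after sub ebx, 1: ebx=4-1=3
cmp ebx, 0  (cmp 3,0)
jg body: taken
after sub eax, 20: eax=(-58)-20=-78
after sub ebx, 1: ebx=3-1=2
cmp ebx, 0  (cmp 2,0)
jg body: taken
after sub eax, 20: eax=(-78)-20=-98
after sub ebx, 1: ebx=2-1=1
cmp ebx, 0  (cmp 1,0)
jg body: taken
after sub eax, 20: eax=(-98)-20=-118
after sub ebx, 1: ebx=1-1=0
cmp ebx, 0  (cmp 0,0)
jg body: not taken
halt.

-118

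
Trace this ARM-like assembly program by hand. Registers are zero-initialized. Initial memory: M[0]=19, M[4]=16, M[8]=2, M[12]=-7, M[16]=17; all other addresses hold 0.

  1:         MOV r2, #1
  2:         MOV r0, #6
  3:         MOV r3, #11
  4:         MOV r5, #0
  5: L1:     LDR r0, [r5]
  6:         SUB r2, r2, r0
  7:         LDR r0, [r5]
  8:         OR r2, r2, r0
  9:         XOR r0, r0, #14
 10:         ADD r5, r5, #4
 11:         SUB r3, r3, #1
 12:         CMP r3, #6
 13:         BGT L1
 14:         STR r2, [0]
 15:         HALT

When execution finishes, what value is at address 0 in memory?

after MOV r2, #1: r2=1
after MOV r0, #6: r0=6
after MOV r3, #11: r3=11
after MOV r5, #0: r5=0
after LDR r0, [r5]: r0=M[0]=19
after SUB r2, r2, r0: r2=1-19=-18
after LDR r0, [r5]: r0=M[0]=19
after OR r2, r2, r0: r2=(-18)|19=-1
after XOR r0, r0, #14: r0=19^14=29
after ADD r5, r5, #4: r5=0+4=4
after SUB r3, r3, #1: r3=11-1=10
CMP r3, #6  (cmp 10,6)
BGT L1: taken
after LDR r0, [r5]: r0=M[4]=16
after SUB r2, r2, r0: r2=(-1)-16=-17
after LDR r0, [r5]: r0=M[4]=16
after OR r2, r2, r0: r2=(-17)|16=-1
after XOR r0, r0, #14: r0=16^14=30
after ADD r5, r5, #4: r5=4+4=8
after SUB r3, r3, #1: r3=10-1=9
CMP r3, #6  (cmp 9,6)
BGT L1: taken
after LDR r0, [r5]: r0=M[8]=2
after SUB r2, r2, r0: r2=(-1)-2=-3
after LDR r0, [r5]: r0=M[8]=2
after OR r2, r2, r0: r2=(-3)|2=-1
after XOR r0, r0, #14: r0=2^14=12
after ADD r5, r5, #4: r5=8+4=12
after SUB r3, r3, #1: r3=9-1=8
CMP r3, #6  (cmp 8,6)
BGT L1: taken
after LDR r0, [r5]: r0=M[12]=-7
after SUB r2, r2, r0: r2=(-1)-(-7)=6
after LDR r0, [r5]: r0=M[12]=-7
after OR r2, r2, r0: r2=6|(-7)=-1
after XOR r0, r0, #14: r0=(-7)^14=-9
after ADD r5, r5, #4: r5=12+4=16
after SUB r3, r3, #1: r3=8-1=7
CMP r3, #6  (cmp 7,6)
BGT L1: taken
after LDR r0, [r5]: r0=M[16]=17
after SUB r2, r2, r0: r2=(-1)-17=-18
after LDR r0, [r5]: r0=M[16]=17
after OR r2, r2, r0: r2=(-18)|17=-1
after XOR r0, r0, #14: r0=17^14=31
after ADD r5, r5, #4: r5=16+4=20
after SUB r3, r3, #1: r3=7-1=6
CMP r3, #6  (cmp 6,6)
BGT L1: not taken
STR r2, [0] → M[0]=-1
halt.

-1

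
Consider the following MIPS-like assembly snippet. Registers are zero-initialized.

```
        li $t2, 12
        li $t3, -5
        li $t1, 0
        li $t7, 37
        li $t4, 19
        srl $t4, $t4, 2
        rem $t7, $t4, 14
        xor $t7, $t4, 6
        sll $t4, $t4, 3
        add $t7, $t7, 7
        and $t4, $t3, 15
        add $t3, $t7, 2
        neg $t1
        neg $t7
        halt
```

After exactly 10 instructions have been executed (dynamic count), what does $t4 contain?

after li $t2, 12: $t2=12
after li $t3, -5: $t3=-5
after li $t1, 0: $t1=0
after li $t7, 37: $t7=37
after li $t4, 19: $t4=19
after srl $t4, $t4, 2: $t4=19>>2=4
after rem $t7, $t4, 14: $t7=4%14=4
after xor $t7, $t4, 6: $t7=4^6=2
after sll $t4, $t4, 3: $t4=4<<3=32
after add $t7, $t7, 7: $t7=2+7=9
After step 10: $t4 = 32.

32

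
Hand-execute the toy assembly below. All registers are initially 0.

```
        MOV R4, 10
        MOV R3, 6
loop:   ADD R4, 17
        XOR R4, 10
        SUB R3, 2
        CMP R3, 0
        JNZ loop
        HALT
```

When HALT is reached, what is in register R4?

after MOV R4, 10: R4=10
after MOV R3, 6: R3=6
after ADD R4, 17: R4=10+17=27
after XOR R4, 10: R4=27^10=17
after SUB R3, 2: R3=6-2=4
CMP R3, 0  (cmp 4,0)
JNZ loop: taken
after ADD R4, 17: R4=17+17=34
after XOR R4, 10: R4=34^10=40
after SUB R3, 2: R3=4-2=2
CMP R3, 0  (cmp 2,0)
JNZ loop: taken
after ADD R4, 17: R4=40+17=57
after XOR R4, 10: R4=57^10=51
after SUB R3, 2: R3=2-2=0
CMP R3, 0  (cmp 0,0)
JNZ loop: not taken
halt.

51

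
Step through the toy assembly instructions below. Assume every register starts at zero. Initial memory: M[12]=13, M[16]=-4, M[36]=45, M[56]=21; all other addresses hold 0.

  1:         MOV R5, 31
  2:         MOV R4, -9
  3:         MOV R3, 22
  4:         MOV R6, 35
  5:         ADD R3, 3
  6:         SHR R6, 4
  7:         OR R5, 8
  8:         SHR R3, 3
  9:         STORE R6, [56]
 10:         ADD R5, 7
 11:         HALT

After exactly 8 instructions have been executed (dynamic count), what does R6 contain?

R5=31
R4=-9
R3=22
R6=35
R3=22+3=25
R6=35>>4=2
R5=31|8=31
R3=25>>3=3
After step 8: R6 = 2.

2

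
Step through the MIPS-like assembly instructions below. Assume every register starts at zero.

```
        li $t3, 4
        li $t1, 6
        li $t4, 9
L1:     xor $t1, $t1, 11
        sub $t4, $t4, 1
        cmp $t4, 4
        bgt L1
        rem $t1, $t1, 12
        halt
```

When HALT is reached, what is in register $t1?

1

li $t3, 4 → $t3=4
li $t1, 6 → $t1=6
li $t4, 9 → $t4=9
xor $t1, $t1, 11 → $t1=6^11=13
sub $t4, $t4, 1 → $t4=9-1=8
cmp $t4, 4  (cmp 8,4)
bgt L1: taken
xor $t1, $t1, 11 → $t1=13^11=6
sub $t4, $t4, 1 → $t4=8-1=7
cmp $t4, 4  (cmp 7,4)
bgt L1: taken
xor $t1, $t1, 11 → $t1=6^11=13
sub $t4, $t4, 1 → $t4=7-1=6
cmp $t4, 4  (cmp 6,4)
bgt L1: taken
xor $t1, $t1, 11 → $t1=13^11=6
sub $t4, $t4, 1 → $t4=6-1=5
cmp $t4, 4  (cmp 5,4)
bgt L1: taken
xor $t1, $t1, 11 → $t1=6^11=13
sub $t4, $t4, 1 → $t4=5-1=4
cmp $t4, 4  (cmp 4,4)
bgt L1: not taken
rem $t1, $t1, 12 → $t1=13%12=1
halt.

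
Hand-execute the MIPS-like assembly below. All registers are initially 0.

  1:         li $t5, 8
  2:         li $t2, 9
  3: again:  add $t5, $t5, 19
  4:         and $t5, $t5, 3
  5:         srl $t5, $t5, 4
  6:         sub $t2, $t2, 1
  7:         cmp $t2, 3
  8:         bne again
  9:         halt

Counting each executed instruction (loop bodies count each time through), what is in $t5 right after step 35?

0

li $t5, 8 → $t5=8
li $t2, 9 → $t2=9
add $t5, $t5, 19 → $t5=8+19=27
and $t5, $t5, 3 → $t5=27&3=3
srl $t5, $t5, 4 → $t5=3>>4=0
sub $t2, $t2, 1 → $t2=9-1=8
cmp $t2, 3  (cmp 8,3)
bne again: taken
add $t5, $t5, 19 → $t5=0+19=19
and $t5, $t5, 3 → $t5=19&3=3
srl $t5, $t5, 4 → $t5=3>>4=0
sub $t2, $t2, 1 → $t2=8-1=7
cmp $t2, 3  (cmp 7,3)
bne again: taken
add $t5, $t5, 19 → $t5=0+19=19
and $t5, $t5, 3 → $t5=19&3=3
srl $t5, $t5, 4 → $t5=3>>4=0
sub $t2, $t2, 1 → $t2=7-1=6
cmp $t2, 3  (cmp 6,3)
bne again: taken
add $t5, $t5, 19 → $t5=0+19=19
and $t5, $t5, 3 → $t5=19&3=3
srl $t5, $t5, 4 → $t5=3>>4=0
sub $t2, $t2, 1 → $t2=6-1=5
cmp $t2, 3  (cmp 5,3)
bne again: taken
add $t5, $t5, 19 → $t5=0+19=19
and $t5, $t5, 3 → $t5=19&3=3
srl $t5, $t5, 4 → $t5=3>>4=0
sub $t2, $t2, 1 → $t2=5-1=4
cmp $t2, 3  (cmp 4,3)
bne again: taken
add $t5, $t5, 19 → $t5=0+19=19
and $t5, $t5, 3 → $t5=19&3=3
srl $t5, $t5, 4 → $t5=3>>4=0
After step 35: $t5 = 0.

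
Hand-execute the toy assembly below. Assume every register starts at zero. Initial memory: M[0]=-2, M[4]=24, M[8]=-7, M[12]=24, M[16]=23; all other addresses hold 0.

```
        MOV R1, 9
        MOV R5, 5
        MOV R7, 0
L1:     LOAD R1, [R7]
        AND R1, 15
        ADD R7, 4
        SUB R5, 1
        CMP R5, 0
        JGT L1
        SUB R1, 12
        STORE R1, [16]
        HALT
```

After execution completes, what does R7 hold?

after MOV R1, 9: R1=9
after MOV R5, 5: R5=5
after MOV R7, 0: R7=0
after LOAD R1, [R7]: R1=M[0]=-2
after AND R1, 15: R1=(-2)&15=14
after ADD R7, 4: R7=0+4=4
after SUB R5, 1: R5=5-1=4
CMP R5, 0  (cmp 4,0)
JGT L1: taken
after LOAD R1, [R7]: R1=M[4]=24
after AND R1, 15: R1=24&15=8
after ADD R7, 4: R7=4+4=8
after SUB R5, 1: R5=4-1=3
CMP R5, 0  (cmp 3,0)
JGT L1: taken
after LOAD R1, [R7]: R1=M[8]=-7
after AND R1, 15: R1=(-7)&15=9
after ADD R7, 4: R7=8+4=12
after SUB R5, 1: R5=3-1=2
CMP R5, 0  (cmp 2,0)
JGT L1: taken
after LOAD R1, [R7]: R1=M[12]=24
after AND R1, 15: R1=24&15=8
after ADD R7, 4: R7=12+4=16
after SUB R5, 1: R5=2-1=1
CMP R5, 0  (cmp 1,0)
JGT L1: taken
after LOAD R1, [R7]: R1=M[16]=23
after AND R1, 15: R1=23&15=7
after ADD R7, 4: R7=16+4=20
after SUB R5, 1: R5=1-1=0
CMP R5, 0  (cmp 0,0)
JGT L1: not taken
after SUB R1, 12: R1=7-12=-5
STORE R1, [16] → M[16]=-5
halt.

20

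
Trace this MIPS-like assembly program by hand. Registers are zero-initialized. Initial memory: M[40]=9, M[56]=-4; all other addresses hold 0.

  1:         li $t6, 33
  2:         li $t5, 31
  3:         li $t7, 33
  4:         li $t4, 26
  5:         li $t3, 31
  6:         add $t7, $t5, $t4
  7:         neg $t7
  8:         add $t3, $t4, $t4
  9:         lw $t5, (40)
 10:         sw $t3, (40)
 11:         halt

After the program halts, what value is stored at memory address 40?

li $t6, 33 → $t6=33
li $t5, 31 → $t5=31
li $t7, 33 → $t7=33
li $t4, 26 → $t4=26
li $t3, 31 → $t3=31
add $t7, $t5, $t4 → $t7=31+26=57
neg $t7 → $t7=-(57)=-57
add $t3, $t4, $t4 → $t3=26+26=52
lw $t5, (40) → $t5=M[40]=9
sw $t3, (40) → M[40]=52
halt.

52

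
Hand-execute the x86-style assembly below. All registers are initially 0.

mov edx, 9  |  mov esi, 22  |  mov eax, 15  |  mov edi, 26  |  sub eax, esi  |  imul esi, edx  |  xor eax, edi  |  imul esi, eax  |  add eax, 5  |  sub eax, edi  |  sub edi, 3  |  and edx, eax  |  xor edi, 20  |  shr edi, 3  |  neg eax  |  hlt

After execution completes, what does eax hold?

50

edx=9
esi=22
eax=15
edi=26
eax=15-22=-7
esi=22*9=198
eax=(-7)^26=-29
esi=198*(-29)=-5742
eax=(-29)+5=-24
eax=(-24)-26=-50
edi=26-3=23
edx=9&(-50)=8
edi=23^20=3
edi=3>>3=0
eax=-(-50)=50
halt.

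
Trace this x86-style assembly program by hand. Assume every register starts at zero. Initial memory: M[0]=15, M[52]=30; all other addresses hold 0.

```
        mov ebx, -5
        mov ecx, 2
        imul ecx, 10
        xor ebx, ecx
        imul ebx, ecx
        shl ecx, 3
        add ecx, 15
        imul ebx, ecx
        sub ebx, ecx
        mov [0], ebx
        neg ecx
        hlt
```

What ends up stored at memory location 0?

-59675

ebx=-5
ecx=2
ecx=2*10=20
ebx=(-5)^20=-17
ebx=(-17)*20=-340
ecx=20<<3=160
ecx=160+15=175
ebx=(-340)*175=-59500
ebx=(-59500)-175=-59675
mov [0], ebx → M[0]=-59675
ecx=-(175)=-175
halt.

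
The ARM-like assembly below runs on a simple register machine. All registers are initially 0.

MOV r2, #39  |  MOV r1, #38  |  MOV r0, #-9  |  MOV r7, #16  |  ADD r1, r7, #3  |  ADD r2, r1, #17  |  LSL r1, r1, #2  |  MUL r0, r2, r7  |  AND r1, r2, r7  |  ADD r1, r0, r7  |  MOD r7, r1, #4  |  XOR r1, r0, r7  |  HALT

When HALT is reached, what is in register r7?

MOV r2, #39 → r2=39
MOV r1, #38 → r1=38
MOV r0, #-9 → r0=-9
MOV r7, #16 → r7=16
ADD r1, r7, #3 → r1=16+3=19
ADD r2, r1, #17 → r2=19+17=36
LSL r1, r1, #2 → r1=19<<2=76
MUL r0, r2, r7 → r0=36*16=576
AND r1, r2, r7 → r1=36&16=0
ADD r1, r0, r7 → r1=576+16=592
MOD r7, r1, #4 → r7=592%4=0
XOR r1, r0, r7 → r1=576^0=576
halt.

0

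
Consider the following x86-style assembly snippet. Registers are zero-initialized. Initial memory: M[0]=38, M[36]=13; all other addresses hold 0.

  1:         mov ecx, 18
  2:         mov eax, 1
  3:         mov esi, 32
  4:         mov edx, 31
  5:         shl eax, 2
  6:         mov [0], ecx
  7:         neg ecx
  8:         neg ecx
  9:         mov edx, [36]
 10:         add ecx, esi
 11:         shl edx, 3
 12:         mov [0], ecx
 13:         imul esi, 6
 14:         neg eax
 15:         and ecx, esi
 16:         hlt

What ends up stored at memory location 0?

50

after mov ecx, 18: ecx=18
after mov eax, 1: eax=1
after mov esi, 32: esi=32
after mov edx, 31: edx=31
after shl eax, 2: eax=1<<2=4
mov [0], ecx → M[0]=18
after neg ecx: ecx=-(18)=-18
after neg ecx: ecx=-(-18)=18
after mov edx, [36]: edx=M[36]=13
after add ecx, esi: ecx=18+32=50
after shl edx, 3: edx=13<<3=104
mov [0], ecx → M[0]=50
after imul esi, 6: esi=32*6=192
after neg eax: eax=-(4)=-4
after and ecx, esi: ecx=50&192=0
halt.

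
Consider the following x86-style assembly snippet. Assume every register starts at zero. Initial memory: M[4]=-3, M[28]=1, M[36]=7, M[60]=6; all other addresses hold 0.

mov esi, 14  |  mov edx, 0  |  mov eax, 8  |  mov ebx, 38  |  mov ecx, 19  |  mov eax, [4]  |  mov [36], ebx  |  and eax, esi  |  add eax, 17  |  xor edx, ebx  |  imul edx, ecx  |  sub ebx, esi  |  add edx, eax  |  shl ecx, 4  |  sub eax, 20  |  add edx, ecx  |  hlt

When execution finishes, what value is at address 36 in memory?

38

mov esi, 14 → esi=14
mov edx, 0 → edx=0
mov eax, 8 → eax=8
mov ebx, 38 → ebx=38
mov ecx, 19 → ecx=19
mov eax, [4] → eax=M[4]=-3
mov [36], ebx → M[36]=38
and eax, esi → eax=(-3)&14=12
add eax, 17 → eax=12+17=29
xor edx, ebx → edx=0^38=38
imul edx, ecx → edx=38*19=722
sub ebx, esi → ebx=38-14=24
add edx, eax → edx=722+29=751
shl ecx, 4 → ecx=19<<4=304
sub eax, 20 → eax=29-20=9
add edx, ecx → edx=751+304=1055
halt.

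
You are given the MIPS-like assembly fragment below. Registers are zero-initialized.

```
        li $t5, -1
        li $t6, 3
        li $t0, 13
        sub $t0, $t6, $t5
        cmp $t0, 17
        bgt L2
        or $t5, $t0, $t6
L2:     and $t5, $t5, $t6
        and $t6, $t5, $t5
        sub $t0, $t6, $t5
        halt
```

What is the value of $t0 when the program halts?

0

after li $t5, -1: $t5=-1
after li $t6, 3: $t6=3
after li $t0, 13: $t0=13
after sub $t0, $t6, $t5: $t0=3-(-1)=4
cmp $t0, 17  (cmp 4,17)
bgt L2: not taken
after or $t5, $t0, $t6: $t5=4|3=7
after and $t5, $t5, $t6: $t5=7&3=3
after and $t6, $t5, $t5: $t6=3&3=3
after sub $t0, $t6, $t5: $t0=3-3=0
halt.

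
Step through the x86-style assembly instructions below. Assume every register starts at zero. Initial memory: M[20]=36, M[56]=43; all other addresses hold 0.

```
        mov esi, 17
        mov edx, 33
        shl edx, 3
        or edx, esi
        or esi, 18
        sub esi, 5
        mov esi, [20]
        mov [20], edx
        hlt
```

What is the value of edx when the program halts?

mov esi, 17 → esi=17
mov edx, 33 → edx=33
shl edx, 3 → edx=33<<3=264
or edx, esi → edx=264|17=281
or esi, 18 → esi=17|18=19
sub esi, 5 → esi=19-5=14
mov esi, [20] → esi=M[20]=36
mov [20], edx → M[20]=281
halt.

281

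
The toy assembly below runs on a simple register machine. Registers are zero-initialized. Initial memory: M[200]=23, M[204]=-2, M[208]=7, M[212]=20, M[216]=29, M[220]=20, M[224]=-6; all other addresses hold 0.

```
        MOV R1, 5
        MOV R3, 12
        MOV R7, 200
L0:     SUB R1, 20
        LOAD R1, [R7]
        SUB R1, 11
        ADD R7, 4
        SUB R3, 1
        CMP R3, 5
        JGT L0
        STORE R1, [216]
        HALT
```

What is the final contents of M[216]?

R1=5
R3=12
R7=200
R1=5-20=-15
R1=M[200]=23
R1=23-11=12
R7=200+4=204
R3=12-1=11
CMP R3, 5  (cmp 11,5)
JGT L0: taken
R1=12-20=-8
R1=M[204]=-2
R1=(-2)-11=-13
R7=204+4=208
R3=11-1=10
CMP R3, 5  (cmp 10,5)
JGT L0: taken
R1=(-13)-20=-33
R1=M[208]=7
R1=7-11=-4
R7=208+4=212
R3=10-1=9
CMP R3, 5  (cmp 9,5)
JGT L0: taken
R1=(-4)-20=-24
R1=M[212]=20
R1=20-11=9
R7=212+4=216
R3=9-1=8
CMP R3, 5  (cmp 8,5)
JGT L0: taken
R1=9-20=-11
R1=M[216]=29
R1=29-11=18
R7=216+4=220
R3=8-1=7
CMP R3, 5  (cmp 7,5)
JGT L0: taken
R1=18-20=-2
R1=M[220]=20
R1=20-11=9
R7=220+4=224
R3=7-1=6
CMP R3, 5  (cmp 6,5)
JGT L0: taken
R1=9-20=-11
R1=M[224]=-6
R1=(-6)-11=-17
R7=224+4=228
R3=6-1=5
CMP R3, 5  (cmp 5,5)
JGT L0: not taken
STORE R1, [216] → M[216]=-17
halt.

-17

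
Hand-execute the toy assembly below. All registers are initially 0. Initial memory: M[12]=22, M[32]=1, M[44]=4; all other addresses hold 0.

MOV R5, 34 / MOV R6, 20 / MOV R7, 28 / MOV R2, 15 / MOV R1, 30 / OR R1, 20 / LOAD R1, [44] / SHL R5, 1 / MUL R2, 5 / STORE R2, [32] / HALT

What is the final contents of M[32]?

MOV R5, 34 → R5=34
MOV R6, 20 → R6=20
MOV R7, 28 → R7=28
MOV R2, 15 → R2=15
MOV R1, 30 → R1=30
OR R1, 20 → R1=30|20=30
LOAD R1, [44] → R1=M[44]=4
SHL R5, 1 → R5=34<<1=68
MUL R2, 5 → R2=15*5=75
STORE R2, [32] → M[32]=75
halt.

75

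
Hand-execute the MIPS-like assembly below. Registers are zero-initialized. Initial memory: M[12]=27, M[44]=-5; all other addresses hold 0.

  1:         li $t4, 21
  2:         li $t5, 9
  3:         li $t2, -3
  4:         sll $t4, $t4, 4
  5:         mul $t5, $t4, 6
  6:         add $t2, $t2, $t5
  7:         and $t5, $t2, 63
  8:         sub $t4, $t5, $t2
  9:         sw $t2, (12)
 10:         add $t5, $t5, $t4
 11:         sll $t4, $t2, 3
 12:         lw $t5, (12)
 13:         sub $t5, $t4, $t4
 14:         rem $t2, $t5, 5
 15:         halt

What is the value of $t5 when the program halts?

$t4=21
$t5=9
$t2=-3
$t4=21<<4=336
$t5=336*6=2016
$t2=(-3)+2016=2013
$t5=2013&63=29
$t4=29-2013=-1984
sw $t2, (12) → M[12]=2013
$t5=29+(-1984)=-1955
$t4=2013<<3=16104
$t5=M[12]=2013
$t5=16104-16104=0
$t2=0%5=0
halt.

0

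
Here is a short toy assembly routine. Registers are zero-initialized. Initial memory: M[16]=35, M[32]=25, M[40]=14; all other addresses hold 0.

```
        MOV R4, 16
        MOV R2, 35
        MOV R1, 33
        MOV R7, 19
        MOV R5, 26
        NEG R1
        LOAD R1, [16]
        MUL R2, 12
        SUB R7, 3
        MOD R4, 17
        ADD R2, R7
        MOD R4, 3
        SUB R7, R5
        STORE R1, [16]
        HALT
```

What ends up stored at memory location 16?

R4=16
R2=35
R1=33
R7=19
R5=26
R1=-(33)=-33
R1=M[16]=35
R2=35*12=420
R7=19-3=16
R4=16%17=16
R2=420+16=436
R4=16%3=1
R7=16-26=-10
STORE R1, [16] → M[16]=35
halt.

35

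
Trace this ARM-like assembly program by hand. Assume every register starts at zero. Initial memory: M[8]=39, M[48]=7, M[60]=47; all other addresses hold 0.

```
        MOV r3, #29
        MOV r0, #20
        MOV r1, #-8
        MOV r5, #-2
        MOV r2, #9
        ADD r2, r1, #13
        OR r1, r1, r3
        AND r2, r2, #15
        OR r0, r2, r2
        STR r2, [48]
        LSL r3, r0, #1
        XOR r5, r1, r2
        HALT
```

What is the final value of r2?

5

r3=29
r0=20
r1=-8
r5=-2
r2=9
r2=(-8)+13=5
r1=(-8)|29=-3
r2=5&15=5
r0=5|5=5
STR r2, [48] → M[48]=5
r3=5<<1=10
r5=(-3)^5=-8
halt.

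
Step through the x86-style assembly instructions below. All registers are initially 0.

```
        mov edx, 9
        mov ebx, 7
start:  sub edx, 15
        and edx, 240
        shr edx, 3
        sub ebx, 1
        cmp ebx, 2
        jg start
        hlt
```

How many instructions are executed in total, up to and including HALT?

edx=9
ebx=7
edx=9-15=-6
edx=(-6)&240=240
edx=240>>3=30
ebx=7-1=6
cmp ebx, 2  (cmp 6,2)
jg start: taken
edx=30-15=15
edx=15&240=0
edx=0>>3=0
ebx=6-1=5
cmp ebx, 2  (cmp 5,2)
jg start: taken
edx=0-15=-15
edx=(-15)&240=240
edx=240>>3=30
ebx=5-1=4
cmp ebx, 2  (cmp 4,2)
jg start: taken
edx=30-15=15
edx=15&240=0
edx=0>>3=0
ebx=4-1=3
cmp ebx, 2  (cmp 3,2)
jg start: taken
edx=0-15=-15
edx=(-15)&240=240
edx=240>>3=30
ebx=3-1=2
cmp ebx, 2  (cmp 2,2)
jg start: not taken
halt.
Total executed instructions: 33.

33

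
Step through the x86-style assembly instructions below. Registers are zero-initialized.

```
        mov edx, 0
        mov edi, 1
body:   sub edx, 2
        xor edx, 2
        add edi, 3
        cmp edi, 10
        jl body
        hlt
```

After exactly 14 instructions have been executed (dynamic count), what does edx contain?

mov edx, 0 → edx=0
mov edi, 1 → edi=1
sub edx, 2 → edx=0-2=-2
xor edx, 2 → edx=(-2)^2=-4
add edi, 3 → edi=1+3=4
cmp edi, 10  (cmp 4,10)
jl body: taken
sub edx, 2 → edx=(-4)-2=-6
xor edx, 2 → edx=(-6)^2=-8
add edi, 3 → edi=4+3=7
cmp edi, 10  (cmp 7,10)
jl body: taken
sub edx, 2 → edx=(-8)-2=-10
xor edx, 2 → edx=(-10)^2=-12
After step 14: edx = -12.

-12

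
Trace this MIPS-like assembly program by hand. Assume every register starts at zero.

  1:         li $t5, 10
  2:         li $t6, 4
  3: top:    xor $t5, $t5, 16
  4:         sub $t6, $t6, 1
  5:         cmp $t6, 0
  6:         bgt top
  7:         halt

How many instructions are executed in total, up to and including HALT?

li $t5, 10 → $t5=10
li $t6, 4 → $t6=4
xor $t5, $t5, 16 → $t5=10^16=26
sub $t6, $t6, 1 → $t6=4-1=3
cmp $t6, 0  (cmp 3,0)
bgt top: taken
xor $t5, $t5, 16 → $t5=26^16=10
sub $t6, $t6, 1 → $t6=3-1=2
cmp $t6, 0  (cmp 2,0)
bgt top: taken
xor $t5, $t5, 16 → $t5=10^16=26
sub $t6, $t6, 1 → $t6=2-1=1
cmp $t6, 0  (cmp 1,0)
bgt top: taken
xor $t5, $t5, 16 → $t5=26^16=10
sub $t6, $t6, 1 → $t6=1-1=0
cmp $t6, 0  (cmp 0,0)
bgt top: not taken
halt.
Total executed instructions: 19.

19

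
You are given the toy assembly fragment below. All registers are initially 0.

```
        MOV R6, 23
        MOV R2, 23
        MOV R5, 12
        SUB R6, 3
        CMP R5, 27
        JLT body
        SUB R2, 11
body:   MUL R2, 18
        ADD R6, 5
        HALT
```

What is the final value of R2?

414

after MOV R6, 23: R6=23
after MOV R2, 23: R2=23
after MOV R5, 12: R5=12
after SUB R6, 3: R6=23-3=20
CMP R5, 27  (cmp 12,27)
JLT body: taken
after MUL R2, 18: R2=23*18=414
after ADD R6, 5: R6=20+5=25
halt.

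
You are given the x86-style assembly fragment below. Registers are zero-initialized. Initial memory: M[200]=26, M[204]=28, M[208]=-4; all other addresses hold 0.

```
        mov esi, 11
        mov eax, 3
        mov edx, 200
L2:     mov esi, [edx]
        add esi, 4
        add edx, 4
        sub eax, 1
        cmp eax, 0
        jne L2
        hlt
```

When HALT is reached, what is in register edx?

212

after mov esi, 11: esi=11
after mov eax, 3: eax=3
after mov edx, 200: edx=200
after mov esi, [edx]: esi=M[200]=26
after add esi, 4: esi=26+4=30
after add edx, 4: edx=200+4=204
after sub eax, 1: eax=3-1=2
cmp eax, 0  (cmp 2,0)
jne L2: taken
after mov esi, [edx]: esi=M[204]=28
after add esi, 4: esi=28+4=32
after add edx, 4: edx=204+4=208
after sub eax, 1: eax=2-1=1
cmp eax, 0  (cmp 1,0)
jne L2: taken
after mov esi, [edx]: esi=M[208]=-4
after add esi, 4: esi=(-4)+4=0
after add edx, 4: edx=208+4=212
after sub eax, 1: eax=1-1=0
cmp eax, 0  (cmp 0,0)
jne L2: not taken
halt.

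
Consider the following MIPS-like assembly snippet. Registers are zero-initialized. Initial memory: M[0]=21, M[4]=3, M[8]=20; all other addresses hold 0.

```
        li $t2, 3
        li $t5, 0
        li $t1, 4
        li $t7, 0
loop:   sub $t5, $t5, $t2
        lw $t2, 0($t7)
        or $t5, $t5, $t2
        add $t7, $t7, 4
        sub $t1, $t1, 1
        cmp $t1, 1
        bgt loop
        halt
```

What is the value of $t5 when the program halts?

-4

$t2=3
$t5=0
$t1=4
$t7=0
$t5=0-3=-3
$t2=M[0]=21
$t5=(-3)|21=-3
$t7=0+4=4
$t1=4-1=3
cmp $t1, 1  (cmp 3,1)
bgt loop: taken
$t5=(-3)-21=-24
$t2=M[4]=3
$t5=(-24)|3=-21
$t7=4+4=8
$t1=3-1=2
cmp $t1, 1  (cmp 2,1)
bgt loop: taken
$t5=(-21)-3=-24
$t2=M[8]=20
$t5=(-24)|20=-4
$t7=8+4=12
$t1=2-1=1
cmp $t1, 1  (cmp 1,1)
bgt loop: not taken
halt.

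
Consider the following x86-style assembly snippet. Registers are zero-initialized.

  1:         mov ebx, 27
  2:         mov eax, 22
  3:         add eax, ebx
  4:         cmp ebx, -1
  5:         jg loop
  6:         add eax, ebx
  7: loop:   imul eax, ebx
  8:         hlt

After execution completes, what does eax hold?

after mov ebx, 27: ebx=27
after mov eax, 22: eax=22
after add eax, ebx: eax=22+27=49
cmp ebx, -1  (cmp 27,-1)
jg loop: taken
after imul eax, ebx: eax=49*27=1323
halt.

1323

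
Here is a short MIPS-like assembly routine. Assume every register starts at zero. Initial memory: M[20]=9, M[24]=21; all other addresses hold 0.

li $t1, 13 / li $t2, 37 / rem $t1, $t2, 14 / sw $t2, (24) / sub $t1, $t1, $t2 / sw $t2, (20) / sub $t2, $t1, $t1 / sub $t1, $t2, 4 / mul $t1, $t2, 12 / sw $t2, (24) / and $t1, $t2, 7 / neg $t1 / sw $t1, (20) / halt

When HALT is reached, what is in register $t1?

0

$t1=13
$t2=37
$t1=37%14=9
sw $t2, (24) → M[24]=37
$t1=9-37=-28
sw $t2, (20) → M[20]=37
$t2=(-28)-(-28)=0
$t1=0-4=-4
$t1=0*12=0
sw $t2, (24) → M[24]=0
$t1=0&7=0
$t1=-(0)=0
sw $t1, (20) → M[20]=0
halt.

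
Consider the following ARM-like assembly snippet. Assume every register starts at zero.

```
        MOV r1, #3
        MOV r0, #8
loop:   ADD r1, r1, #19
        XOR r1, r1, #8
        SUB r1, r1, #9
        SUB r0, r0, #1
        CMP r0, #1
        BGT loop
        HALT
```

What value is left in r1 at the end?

65

MOV r1, #3 → r1=3
MOV r0, #8 → r0=8
ADD r1, r1, #19 → r1=3+19=22
XOR r1, r1, #8 → r1=22^8=30
SUB r1, r1, #9 → r1=30-9=21
SUB r0, r0, #1 → r0=8-1=7
CMP r0, #1  (cmp 7,1)
BGT loop: taken
ADD r1, r1, #19 → r1=21+19=40
XOR r1, r1, #8 → r1=40^8=32
SUB r1, r1, #9 → r1=32-9=23
SUB r0, r0, #1 → r0=7-1=6
CMP r0, #1  (cmp 6,1)
BGT loop: taken
ADD r1, r1, #19 → r1=23+19=42
XOR r1, r1, #8 → r1=42^8=34
SUB r1, r1, #9 → r1=34-9=25
SUB r0, r0, #1 → r0=6-1=5
CMP r0, #1  (cmp 5,1)
BGT loop: taken
ADD r1, r1, #19 → r1=25+19=44
XOR r1, r1, #8 → r1=44^8=36
SUB r1, r1, #9 → r1=36-9=27
SUB r0, r0, #1 → r0=5-1=4
CMP r0, #1  (cmp 4,1)
BGT loop: taken
ADD r1, r1, #19 → r1=27+19=46
XOR r1, r1, #8 → r1=46^8=38
SUB r1, r1, #9 → r1=38-9=29
SUB r0, r0, #1 → r0=4-1=3
CMP r0, #1  (cmp 3,1)
BGT loop: taken
ADD r1, r1, #19 → r1=29+19=48
XOR r1, r1, #8 → r1=48^8=56
SUB r1, r1, #9 → r1=56-9=47
SUB r0, r0, #1 → r0=3-1=2
CMP r0, #1  (cmp 2,1)
BGT loop: taken
ADD r1, r1, #19 → r1=47+19=66
XOR r1, r1, #8 → r1=66^8=74
SUB r1, r1, #9 → r1=74-9=65
SUB r0, r0, #1 → r0=2-1=1
CMP r0, #1  (cmp 1,1)
BGT loop: not taken
halt.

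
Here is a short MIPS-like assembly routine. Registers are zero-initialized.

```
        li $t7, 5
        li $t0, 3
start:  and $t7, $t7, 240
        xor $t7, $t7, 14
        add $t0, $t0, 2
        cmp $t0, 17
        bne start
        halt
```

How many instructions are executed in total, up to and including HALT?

$t7=5
$t0=3
$t7=5&240=0
$t7=0^14=14
$t0=3+2=5
cmp $t0, 17  (cmp 5,17)
bne start: taken
$t7=14&240=0
$t7=0^14=14
$t0=5+2=7
cmp $t0, 17  (cmp 7,17)
bne start: taken
$t7=14&240=0
$t7=0^14=14
$t0=7+2=9
cmp $t0, 17  (cmp 9,17)
bne start: taken
$t7=14&240=0
$t7=0^14=14
$t0=9+2=11
cmp $t0, 17  (cmp 11,17)
bne start: taken
$t7=14&240=0
$t7=0^14=14
$t0=11+2=13
cmp $t0, 17  (cmp 13,17)
bne start: taken
$t7=14&240=0
$t7=0^14=14
$t0=13+2=15
cmp $t0, 17  (cmp 15,17)
bne start: taken
$t7=14&240=0
$t7=0^14=14
$t0=15+2=17
cmp $t0, 17  (cmp 17,17)
bne start: not taken
halt.
Total executed instructions: 38.

38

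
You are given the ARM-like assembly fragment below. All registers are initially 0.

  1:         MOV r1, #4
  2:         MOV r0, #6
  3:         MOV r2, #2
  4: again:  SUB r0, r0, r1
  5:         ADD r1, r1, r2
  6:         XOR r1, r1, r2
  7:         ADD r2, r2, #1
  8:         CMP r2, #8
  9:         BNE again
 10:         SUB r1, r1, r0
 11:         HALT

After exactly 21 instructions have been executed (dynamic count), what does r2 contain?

5

after MOV r1, #4: r1=4
after MOV r0, #6: r0=6
after MOV r2, #2: r2=2
after SUB r0, r0, r1: r0=6-4=2
after ADD r1, r1, r2: r1=4+2=6
after XOR r1, r1, r2: r1=6^2=4
after ADD r2, r2, #1: r2=2+1=3
CMP r2, #8  (cmp 3,8)
BNE again: taken
after SUB r0, r0, r1: r0=2-4=-2
after ADD r1, r1, r2: r1=4+3=7
after XOR r1, r1, r2: r1=7^3=4
after ADD r2, r2, #1: r2=3+1=4
CMP r2, #8  (cmp 4,8)
BNE again: taken
after SUB r0, r0, r1: r0=(-2)-4=-6
after ADD r1, r1, r2: r1=4+4=8
after XOR r1, r1, r2: r1=8^4=12
after ADD r2, r2, #1: r2=4+1=5
CMP r2, #8  (cmp 5,8)
BNE again: taken
After step 21: r2 = 5.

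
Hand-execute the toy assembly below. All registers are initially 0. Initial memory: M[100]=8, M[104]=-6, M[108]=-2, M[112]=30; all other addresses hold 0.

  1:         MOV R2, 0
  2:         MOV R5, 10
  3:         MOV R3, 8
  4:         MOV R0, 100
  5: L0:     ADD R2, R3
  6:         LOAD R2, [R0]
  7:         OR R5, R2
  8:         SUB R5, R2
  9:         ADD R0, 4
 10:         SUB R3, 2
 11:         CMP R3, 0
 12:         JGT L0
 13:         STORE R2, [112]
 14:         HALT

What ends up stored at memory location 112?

MOV R2, 0 → R2=0
MOV R5, 10 → R5=10
MOV R3, 8 → R3=8
MOV R0, 100 → R0=100
ADD R2, R3 → R2=0+8=8
LOAD R2, [R0] → R2=M[100]=8
OR R5, R2 → R5=10|8=10
SUB R5, R2 → R5=10-8=2
ADD R0, 4 → R0=100+4=104
SUB R3, 2 → R3=8-2=6
CMP R3, 0  (cmp 6,0)
JGT L0: taken
ADD R2, R3 → R2=8+6=14
LOAD R2, [R0] → R2=M[104]=-6
OR R5, R2 → R5=2|(-6)=-6
SUB R5, R2 → R5=(-6)-(-6)=0
ADD R0, 4 → R0=104+4=108
SUB R3, 2 → R3=6-2=4
CMP R3, 0  (cmp 4,0)
JGT L0: taken
ADD R2, R3 → R2=(-6)+4=-2
LOAD R2, [R0] → R2=M[108]=-2
OR R5, R2 → R5=0|(-2)=-2
SUB R5, R2 → R5=(-2)-(-2)=0
ADD R0, 4 → R0=108+4=112
SUB R3, 2 → R3=4-2=2
CMP R3, 0  (cmp 2,0)
JGT L0: taken
ADD R2, R3 → R2=(-2)+2=0
LOAD R2, [R0] → R2=M[112]=30
OR R5, R2 → R5=0|30=30
SUB R5, R2 → R5=30-30=0
ADD R0, 4 → R0=112+4=116
SUB R3, 2 → R3=2-2=0
CMP R3, 0  (cmp 0,0)
JGT L0: not taken
STORE R2, [112] → M[112]=30
halt.

30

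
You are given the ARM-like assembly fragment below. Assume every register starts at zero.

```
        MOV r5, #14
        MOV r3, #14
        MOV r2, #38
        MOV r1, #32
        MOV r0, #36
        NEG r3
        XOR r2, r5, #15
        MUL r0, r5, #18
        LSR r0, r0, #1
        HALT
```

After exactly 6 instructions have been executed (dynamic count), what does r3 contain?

after MOV r5, #14: r5=14
after MOV r3, #14: r3=14
after MOV r2, #38: r2=38
after MOV r1, #32: r1=32
after MOV r0, #36: r0=36
after NEG r3: r3=-(14)=-14
After step 6: r3 = -14.

-14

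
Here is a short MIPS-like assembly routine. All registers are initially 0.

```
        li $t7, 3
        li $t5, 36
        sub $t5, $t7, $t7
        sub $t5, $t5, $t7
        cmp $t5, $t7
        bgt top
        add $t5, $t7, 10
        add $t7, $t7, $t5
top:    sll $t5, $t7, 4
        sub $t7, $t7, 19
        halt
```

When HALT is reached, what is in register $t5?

$t7=3
$t5=36
$t5=3-3=0
$t5=0-3=-3
cmp $t5, $t7  (cmp -3,3)
bgt top: not taken
$t5=3+10=13
$t7=3+13=16
$t5=16<<4=256
$t7=16-19=-3
halt.

256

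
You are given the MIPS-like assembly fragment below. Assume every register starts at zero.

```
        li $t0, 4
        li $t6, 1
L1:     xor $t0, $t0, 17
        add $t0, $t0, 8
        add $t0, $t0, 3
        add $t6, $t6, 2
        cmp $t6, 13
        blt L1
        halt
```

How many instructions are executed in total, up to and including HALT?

$t0=4
$t6=1
$t0=4^17=21
$t0=21+8=29
$t0=29+3=32
$t6=1+2=3
cmp $t6, 13  (cmp 3,13)
blt L1: taken
$t0=32^17=49
$t0=49+8=57
$t0=57+3=60
$t6=3+2=5
cmp $t6, 13  (cmp 5,13)
blt L1: taken
$t0=60^17=45
$t0=45+8=53
$t0=53+3=56
$t6=5+2=7
cmp $t6, 13  (cmp 7,13)
blt L1: taken
$t0=56^17=41
$t0=41+8=49
$t0=49+3=52
$t6=7+2=9
cmp $t6, 13  (cmp 9,13)
blt L1: taken
$t0=52^17=37
$t0=37+8=45
$t0=45+3=48
$t6=9+2=11
cmp $t6, 13  (cmp 11,13)
blt L1: taken
$t0=48^17=33
$t0=33+8=41
$t0=41+3=44
$t6=11+2=13
cmp $t6, 13  (cmp 13,13)
blt L1: not taken
halt.
Total executed instructions: 39.

39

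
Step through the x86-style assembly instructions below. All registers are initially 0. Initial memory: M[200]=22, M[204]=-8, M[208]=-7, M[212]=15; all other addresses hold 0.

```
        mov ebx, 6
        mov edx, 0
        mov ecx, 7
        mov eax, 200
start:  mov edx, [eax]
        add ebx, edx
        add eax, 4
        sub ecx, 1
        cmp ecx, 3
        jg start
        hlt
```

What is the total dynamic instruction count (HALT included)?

mov ebx, 6 → ebx=6
mov edx, 0 → edx=0
mov ecx, 7 → ecx=7
mov eax, 200 → eax=200
mov edx, [eax] → edx=M[200]=22
add ebx, edx → ebx=6+22=28
add eax, 4 → eax=200+4=204
sub ecx, 1 → ecx=7-1=6
cmp ecx, 3  (cmp 6,3)
jg start: taken
mov edx, [eax] → edx=M[204]=-8
add ebx, edx → ebx=28+(-8)=20
add eax, 4 → eax=204+4=208
sub ecx, 1 → ecx=6-1=5
cmp ecx, 3  (cmp 5,3)
jg start: taken
mov edx, [eax] → edx=M[208]=-7
add ebx, edx → ebx=20+(-7)=13
add eax, 4 → eax=208+4=212
sub ecx, 1 → ecx=5-1=4
cmp ecx, 3  (cmp 4,3)
jg start: taken
mov edx, [eax] → edx=M[212]=15
add ebx, edx → ebx=13+15=28
add eax, 4 → eax=212+4=216
sub ecx, 1 → ecx=4-1=3
cmp ecx, 3  (cmp 3,3)
jg start: not taken
halt.
Total executed instructions: 29.

29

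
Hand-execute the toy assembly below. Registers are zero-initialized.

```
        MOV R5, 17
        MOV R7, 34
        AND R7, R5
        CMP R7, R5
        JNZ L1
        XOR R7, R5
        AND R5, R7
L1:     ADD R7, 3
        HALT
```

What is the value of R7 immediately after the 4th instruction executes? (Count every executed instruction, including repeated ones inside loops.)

MOV R5, 17 → R5=17
MOV R7, 34 → R7=34
AND R7, R5 → R7=34&17=0
CMP R7, R5  (cmp 0,17)
After step 4: R7 = 0.

0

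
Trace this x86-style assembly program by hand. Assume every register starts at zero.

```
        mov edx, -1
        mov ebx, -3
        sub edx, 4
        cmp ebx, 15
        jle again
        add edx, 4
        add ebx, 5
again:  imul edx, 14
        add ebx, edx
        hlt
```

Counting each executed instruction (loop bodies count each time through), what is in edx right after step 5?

after mov edx, -1: edx=-1
after mov ebx, -3: ebx=-3
after sub edx, 4: edx=(-1)-4=-5
cmp ebx, 15  (cmp -3,15)
jle again: taken
After step 5: edx = -5.

-5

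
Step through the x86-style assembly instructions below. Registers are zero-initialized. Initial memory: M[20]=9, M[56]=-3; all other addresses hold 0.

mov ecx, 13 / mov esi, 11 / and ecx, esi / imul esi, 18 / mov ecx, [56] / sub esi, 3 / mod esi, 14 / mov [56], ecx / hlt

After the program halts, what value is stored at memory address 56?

-3

after mov ecx, 13: ecx=13
after mov esi, 11: esi=11
after and ecx, esi: ecx=13&11=9
after imul esi, 18: esi=11*18=198
after mov ecx, [56]: ecx=M[56]=-3
after sub esi, 3: esi=198-3=195
after mod esi, 14: esi=195%14=13
mov [56], ecx → M[56]=-3
halt.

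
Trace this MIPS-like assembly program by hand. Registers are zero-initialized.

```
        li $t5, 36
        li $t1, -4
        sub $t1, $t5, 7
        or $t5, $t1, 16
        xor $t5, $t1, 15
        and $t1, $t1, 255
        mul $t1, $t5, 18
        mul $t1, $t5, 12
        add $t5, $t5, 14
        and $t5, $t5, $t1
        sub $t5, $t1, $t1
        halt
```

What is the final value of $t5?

0

li $t5, 36 → $t5=36
li $t1, -4 → $t1=-4
sub $t1, $t5, 7 → $t1=36-7=29
or $t5, $t1, 16 → $t5=29|16=29
xor $t5, $t1, 15 → $t5=29^15=18
and $t1, $t1, 255 → $t1=29&255=29
mul $t1, $t5, 18 → $t1=18*18=324
mul $t1, $t5, 12 → $t1=18*12=216
add $t5, $t5, 14 → $t5=18+14=32
and $t5, $t5, $t1 → $t5=32&216=0
sub $t5, $t1, $t1 → $t5=216-216=0
halt.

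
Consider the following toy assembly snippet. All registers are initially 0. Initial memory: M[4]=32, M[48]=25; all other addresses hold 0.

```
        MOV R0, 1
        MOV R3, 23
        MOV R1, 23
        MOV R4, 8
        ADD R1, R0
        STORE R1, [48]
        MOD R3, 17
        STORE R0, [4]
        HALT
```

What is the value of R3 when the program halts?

6

MOV R0, 1 → R0=1
MOV R3, 23 → R3=23
MOV R1, 23 → R1=23
MOV R4, 8 → R4=8
ADD R1, R0 → R1=23+1=24
STORE R1, [48] → M[48]=24
MOD R3, 17 → R3=23%17=6
STORE R0, [4] → M[4]=1
halt.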